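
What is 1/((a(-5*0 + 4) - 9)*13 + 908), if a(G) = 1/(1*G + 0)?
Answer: 4/3177 ≈ 0.0012590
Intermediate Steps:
a(G) = 1/G (a(G) = 1/(G + 0) = 1/G)
1/((a(-5*0 + 4) - 9)*13 + 908) = 1/((1/(-5*0 + 4) - 9)*13 + 908) = 1/((1/(0 + 4) - 9)*13 + 908) = 1/((1/4 - 9)*13 + 908) = 1/((¼ - 9)*13 + 908) = 1/(-35/4*13 + 908) = 1/(-455/4 + 908) = 1/(3177/4) = 4/3177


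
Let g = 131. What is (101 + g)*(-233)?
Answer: -54056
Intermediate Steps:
(101 + g)*(-233) = (101 + 131)*(-233) = 232*(-233) = -54056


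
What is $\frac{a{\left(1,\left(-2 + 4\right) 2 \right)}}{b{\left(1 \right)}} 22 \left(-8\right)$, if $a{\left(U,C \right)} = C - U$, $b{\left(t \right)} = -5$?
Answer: $\frac{528}{5} \approx 105.6$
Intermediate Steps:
$\frac{a{\left(1,\left(-2 + 4\right) 2 \right)}}{b{\left(1 \right)}} 22 \left(-8\right) = \frac{\left(-2 + 4\right) 2 - 1}{-5} \cdot 22 \left(-8\right) = \left(2 \cdot 2 - 1\right) \left(- \frac{1}{5}\right) 22 \left(-8\right) = \left(4 - 1\right) \left(- \frac{1}{5}\right) 22 \left(-8\right) = 3 \left(- \frac{1}{5}\right) 22 \left(-8\right) = \left(- \frac{3}{5}\right) 22 \left(-8\right) = \left(- \frac{66}{5}\right) \left(-8\right) = \frac{528}{5}$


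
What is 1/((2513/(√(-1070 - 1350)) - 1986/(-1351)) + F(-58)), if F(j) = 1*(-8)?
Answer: -28842823240/11714795769249 + 100908062486*I*√5/11714795769249 ≈ -0.0024621 + 0.019261*I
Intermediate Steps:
F(j) = -8
1/((2513/(√(-1070 - 1350)) - 1986/(-1351)) + F(-58)) = 1/((2513/(√(-1070 - 1350)) - 1986/(-1351)) - 8) = 1/((2513/(√(-2420)) - 1986*(-1/1351)) - 8) = 1/((2513/((22*I*√5)) + 1986/1351) - 8) = 1/((2513*(-I*√5/110) + 1986/1351) - 8) = 1/((-2513*I*√5/110 + 1986/1351) - 8) = 1/((1986/1351 - 2513*I*√5/110) - 8) = 1/(-8822/1351 - 2513*I*√5/110)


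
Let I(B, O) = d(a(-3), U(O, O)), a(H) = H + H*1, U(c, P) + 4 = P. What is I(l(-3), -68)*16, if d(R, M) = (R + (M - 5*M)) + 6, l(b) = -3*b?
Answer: 4608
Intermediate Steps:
U(c, P) = -4 + P
a(H) = 2*H (a(H) = H + H = 2*H)
d(R, M) = 6 + R - 4*M (d(R, M) = (R - 4*M) + 6 = 6 + R - 4*M)
I(B, O) = 16 - 4*O (I(B, O) = 6 + 2*(-3) - 4*(-4 + O) = 6 - 6 + (16 - 4*O) = 16 - 4*O)
I(l(-3), -68)*16 = (16 - 4*(-68))*16 = (16 + 272)*16 = 288*16 = 4608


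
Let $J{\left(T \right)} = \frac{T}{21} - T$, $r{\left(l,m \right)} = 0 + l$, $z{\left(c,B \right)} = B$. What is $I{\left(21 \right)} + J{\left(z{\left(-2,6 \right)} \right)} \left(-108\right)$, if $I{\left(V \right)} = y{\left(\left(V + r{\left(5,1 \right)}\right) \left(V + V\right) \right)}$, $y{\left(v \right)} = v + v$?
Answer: $\frac{19608}{7} \approx 2801.1$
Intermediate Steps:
$r{\left(l,m \right)} = l$
$y{\left(v \right)} = 2 v$
$J{\left(T \right)} = - \frac{20 T}{21}$ ($J{\left(T \right)} = T \frac{1}{21} - T = \frac{T}{21} - T = - \frac{20 T}{21}$)
$I{\left(V \right)} = 4 V \left(5 + V\right)$ ($I{\left(V \right)} = 2 \left(V + 5\right) \left(V + V\right) = 2 \left(5 + V\right) 2 V = 2 \cdot 2 V \left(5 + V\right) = 4 V \left(5 + V\right)$)
$I{\left(21 \right)} + J{\left(z{\left(-2,6 \right)} \right)} \left(-108\right) = 4 \cdot 21 \left(5 + 21\right) + \left(- \frac{20}{21}\right) 6 \left(-108\right) = 4 \cdot 21 \cdot 26 - - \frac{4320}{7} = 2184 + \frac{4320}{7} = \frac{19608}{7}$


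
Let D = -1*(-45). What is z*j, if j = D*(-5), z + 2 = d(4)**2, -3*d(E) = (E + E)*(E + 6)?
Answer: -159550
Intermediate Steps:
d(E) = -2*E*(6 + E)/3 (d(E) = -(E + E)*(E + 6)/3 = -2*E*(6 + E)/3)
D = 45
z = 6382/9 (z = -2 + (-2/3*4*(6 + 4))**2 = -2 + (-2/3*4*10)**2 = -2 + (-80/3)**2 = -2 + 6400/9 = 6382/9 ≈ 709.11)
j = -225 (j = 45*(-5) = -225)
z*j = (6382/9)*(-225) = -159550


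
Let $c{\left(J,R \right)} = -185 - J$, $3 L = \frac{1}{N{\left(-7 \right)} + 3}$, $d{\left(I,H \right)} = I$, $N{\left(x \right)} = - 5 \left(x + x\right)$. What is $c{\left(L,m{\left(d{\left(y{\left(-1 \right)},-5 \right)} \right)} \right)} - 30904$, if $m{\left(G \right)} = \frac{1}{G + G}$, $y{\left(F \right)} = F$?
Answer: $- \frac{6808492}{219} \approx -31089.0$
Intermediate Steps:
$N{\left(x \right)} = - 10 x$ ($N{\left(x \right)} = - 5 \cdot 2 x = - 10 x$)
$m{\left(G \right)} = \frac{1}{2 G}$
$L = \frac{1}{219}$ ($L = \frac{1}{3 \left(\left(-10\right) \left(-7\right) + 3\right)} = \frac{1}{3 \left(70 + 3\right)} = \frac{1}{3 \cdot 73} = \frac{1}{3} \cdot \frac{1}{73} = \frac{1}{219} \approx 0.0045662$)
$c{\left(L,m{\left(d{\left(y{\left(-1 \right)},-5 \right)} \right)} \right)} - 30904 = \left(-185 - \frac{1}{219}\right) - 30904 = - \frac{40516}{219} - 30904 = - \frac{6808492}{219}$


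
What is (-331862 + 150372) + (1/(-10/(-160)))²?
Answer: -181234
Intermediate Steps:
(-331862 + 150372) + (1/(-10/(-160)))² = -181490 + (1/(-10*(-1/160)))² = -181490 + (1/(1/16))² = -181490 + 16² = -181490 + 256 = -181234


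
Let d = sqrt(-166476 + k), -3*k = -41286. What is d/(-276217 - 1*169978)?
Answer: -I*sqrt(152714)/446195 ≈ -0.00087582*I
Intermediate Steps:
k = 13762 (k = -1/3*(-41286) = 13762)
d = I*sqrt(152714) (d = sqrt(-166476 + 13762) = sqrt(-152714) = I*sqrt(152714) ≈ 390.79*I)
d/(-276217 - 1*169978) = (I*sqrt(152714))/(-276217 - 1*169978) = (I*sqrt(152714))/(-276217 - 169978) = (I*sqrt(152714))/(-446195) = (I*sqrt(152714))*(-1/446195) = -I*sqrt(152714)/446195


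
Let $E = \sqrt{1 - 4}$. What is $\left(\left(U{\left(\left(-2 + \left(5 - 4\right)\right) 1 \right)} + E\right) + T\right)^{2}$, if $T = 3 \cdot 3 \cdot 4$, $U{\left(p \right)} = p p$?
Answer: $\left(37 + i \sqrt{3}\right)^{2} \approx 1366.0 + 128.17 i$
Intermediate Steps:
$U{\left(p \right)} = p^{2}$
$E = i \sqrt{3}$ ($E = \sqrt{-3} = i \sqrt{3} \approx 1.732 i$)
$T = 36$ ($T = 9 \cdot 4 = 36$)
$\left(\left(U{\left(\left(-2 + \left(5 - 4\right)\right) 1 \right)} + E\right) + T\right)^{2} = \left(\left(\left(\left(-2 + \left(5 - 4\right)\right) 1\right)^{2} + i \sqrt{3}\right) + 36\right)^{2} = \left(\left(\left(\left(-2 + 1\right) 1\right)^{2} + i \sqrt{3}\right) + 36\right)^{2} = \left(\left(\left(\left(-1\right) 1\right)^{2} + i \sqrt{3}\right) + 36\right)^{2} = \left(\left(\left(-1\right)^{2} + i \sqrt{3}\right) + 36\right)^{2} = \left(\left(1 + i \sqrt{3}\right) + 36\right)^{2} = \left(37 + i \sqrt{3}\right)^{2}$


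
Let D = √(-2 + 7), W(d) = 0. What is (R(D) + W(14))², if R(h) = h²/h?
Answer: 5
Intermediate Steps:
D = √5 ≈ 2.2361
R(h) = h
(R(D) + W(14))² = (√5 + 0)² = (√5)² = 5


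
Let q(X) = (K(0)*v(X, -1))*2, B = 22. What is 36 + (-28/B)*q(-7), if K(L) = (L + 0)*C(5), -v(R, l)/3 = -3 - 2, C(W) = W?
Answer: 36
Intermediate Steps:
v(R, l) = 15 (v(R, l) = -3*(-3 - 2) = -3*(-5) = 15)
K(L) = 5*L (K(L) = (L + 0)*5 = L*5 = 5*L)
q(X) = 0 (q(X) = ((5*0)*15)*2 = (0*15)*2 = 0*2 = 0)
36 + (-28/B)*q(-7) = 36 - 28/22*0 = 36 - 28*1/22*0 = 36 - 14/11*0 = 36 + 0 = 36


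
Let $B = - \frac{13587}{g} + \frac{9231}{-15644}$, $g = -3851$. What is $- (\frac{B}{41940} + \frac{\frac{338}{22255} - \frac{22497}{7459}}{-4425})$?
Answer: $- \frac{30859629166527657719}{41243804449972768218000} \approx -0.00074822$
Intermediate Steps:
$B = \frac{177006447}{60245044}$ ($B = - \frac{13587}{-3851} + \frac{9231}{-15644} = \left(-13587\right) \left(- \frac{1}{3851}\right) + 9231 \left(- \frac{1}{15644}\right) = \frac{13587}{3851} - \frac{9231}{15644} = \frac{177006447}{60245044} \approx 2.9381$)
$- (\frac{B}{41940} + \frac{\frac{338}{22255} - \frac{22497}{7459}}{-4425}) = - (\frac{177006447}{60245044 \cdot 41940} + \frac{\frac{338}{22255} - \frac{22497}{7459}}{-4425}) = - (\frac{177006447}{60245044} \cdot \frac{1}{41940} + \left(338 \cdot \frac{1}{22255} - \frac{22497}{7459}\right) \left(- \frac{1}{4425}\right)) = - (\frac{19667383}{280741905040} + \left(\frac{338}{22255} - \frac{22497}{7459}\right) \left(- \frac{1}{4425}\right)) = - (\frac{19667383}{280741905040} - - \frac{498149593}{734550199125}) = - (\frac{19667383}{280741905040} + \frac{498149593}{734550199125}) = \left(-1\right) \frac{30859629166527657719}{41243804449972768218000} = - \frac{30859629166527657719}{41243804449972768218000}$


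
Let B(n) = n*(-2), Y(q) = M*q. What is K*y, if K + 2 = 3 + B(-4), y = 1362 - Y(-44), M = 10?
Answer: 16218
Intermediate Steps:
Y(q) = 10*q
B(n) = -2*n
y = 1802 (y = 1362 - 10*(-44) = 1362 - 1*(-440) = 1362 + 440 = 1802)
K = 9 (K = -2 + (3 - 2*(-4)) = -2 + (3 + 8) = -2 + 11 = 9)
K*y = 9*1802 = 16218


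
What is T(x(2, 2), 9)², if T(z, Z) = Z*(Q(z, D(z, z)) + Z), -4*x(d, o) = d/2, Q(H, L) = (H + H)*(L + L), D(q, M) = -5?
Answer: 15876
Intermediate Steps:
Q(H, L) = 4*H*L (Q(H, L) = (2*H)*(2*L) = 4*H*L)
x(d, o) = -d/8 (x(d, o) = -d/(4*2) = -d/8)
T(z, Z) = Z*(Z - 20*z) (T(z, Z) = Z*(4*z*(-5) + Z) = Z*(-20*z + Z) = Z*(Z - 20*z))
T(x(2, 2), 9)² = (9*(9 - (-5)*2/2))² = (9*(9 - 20*(-¼)))² = (9*(9 + 5))² = (9*14)² = 126² = 15876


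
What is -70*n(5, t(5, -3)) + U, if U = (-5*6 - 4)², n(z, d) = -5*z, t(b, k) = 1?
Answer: 2906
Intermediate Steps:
U = 1156 (U = (-30 - 4)² = (-34)² = 1156)
-70*n(5, t(5, -3)) + U = -(-350)*5 + 1156 = -70*(-25) + 1156 = 1750 + 1156 = 2906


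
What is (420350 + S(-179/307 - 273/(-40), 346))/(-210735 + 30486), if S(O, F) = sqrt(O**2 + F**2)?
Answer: -420350/180249 - sqrt(18058856630201)/2213457720 ≈ -2.3340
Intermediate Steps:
S(O, F) = sqrt(F**2 + O**2)
(420350 + S(-179/307 - 273/(-40), 346))/(-210735 + 30486) = (420350 + sqrt(346**2 + (-179/307 - 273/(-40))**2))/(-210735 + 30486) = (420350 + sqrt(119716 + (-179*1/307 - 273*(-1/40))**2))/(-180249) = (420350 + sqrt(119716 + (-179/307 + 273/40)**2))*(-1/180249) = (420350 + sqrt(119716 + (76651/12280)**2))*(-1/180249) = (420350 + sqrt(119716 + 5875375801/150798400))*(-1/180249) = (420350 + sqrt(18058856630201/150798400))*(-1/180249) = (420350 + sqrt(18058856630201)/12280)*(-1/180249) = -420350/180249 - sqrt(18058856630201)/2213457720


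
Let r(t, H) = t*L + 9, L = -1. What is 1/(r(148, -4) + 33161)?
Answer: 1/33022 ≈ 3.0283e-5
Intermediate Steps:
r(t, H) = 9 - t (r(t, H) = t*(-1) + 9 = -t + 9 = 9 - t)
1/(r(148, -4) + 33161) = 1/((9 - 1*148) + 33161) = 1/((9 - 148) + 33161) = 1/(-139 + 33161) = 1/33022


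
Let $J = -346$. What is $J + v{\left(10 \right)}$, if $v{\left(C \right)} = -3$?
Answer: $-349$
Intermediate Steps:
$J + v{\left(10 \right)} = -346 - 3 = -349$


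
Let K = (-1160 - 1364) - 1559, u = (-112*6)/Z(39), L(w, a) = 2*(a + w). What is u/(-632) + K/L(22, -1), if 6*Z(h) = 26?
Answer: -1394219/14378 ≈ -96.969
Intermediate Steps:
Z(h) = 13/3 (Z(h) = (⅙)*26 = 13/3)
L(w, a) = 2*a + 2*w
u = -2016/13 (u = (-112*6)/(13/3) = -672*3/13 = -2016/13 ≈ -155.08)
K = -4083 (K = -2524 - 1559 = -4083)
u/(-632) + K/L(22, -1) = -2016/13/(-632) - 4083/(2*(-1) + 2*22) = -2016/13*(-1/632) - 4083/(-2 + 44) = 252/1027 - 4083/42 = 252/1027 - 4083*1/42 = 252/1027 - 1361/14 = -1394219/14378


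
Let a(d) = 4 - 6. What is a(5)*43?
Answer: -86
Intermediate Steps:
a(d) = -2
a(5)*43 = -2*43 = -86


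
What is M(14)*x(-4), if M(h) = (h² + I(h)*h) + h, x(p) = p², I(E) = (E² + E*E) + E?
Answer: 94304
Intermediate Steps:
I(E) = E + 2*E² (I(E) = (E² + E²) + E = 2*E² + E = E + 2*E²)
M(h) = h + h² + h²*(1 + 2*h) (M(h) = (h² + (h*(1 + 2*h))*h) + h = (h² + h²*(1 + 2*h)) + h = h + h² + h²*(1 + 2*h))
M(14)*x(-4) = (14*(1 + 14 + 14*(1 + 2*14)))*(-4)² = (14*(1 + 14 + 14*(1 + 28)))*16 = (14*(1 + 14 + 14*29))*16 = (14*(1 + 14 + 406))*16 = (14*421)*16 = 5894*16 = 94304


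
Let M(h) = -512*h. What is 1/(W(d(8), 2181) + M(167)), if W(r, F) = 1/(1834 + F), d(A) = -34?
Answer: -4015/343298559 ≈ -1.1695e-5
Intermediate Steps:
1/(W(d(8), 2181) + M(167)) = 1/(1/(1834 + 2181) - 512*167) = 1/(1/4015 - 85504) = 1/(-343298559/4015) = -4015/343298559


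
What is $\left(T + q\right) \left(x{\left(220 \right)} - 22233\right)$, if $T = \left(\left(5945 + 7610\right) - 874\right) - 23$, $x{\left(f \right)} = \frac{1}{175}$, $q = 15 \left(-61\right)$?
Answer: $- \frac{45689359082}{175} \approx -2.6108 \cdot 10^{8}$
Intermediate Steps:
$q = -915$
$x{\left(f \right)} = \frac{1}{175}$
$T = 12658$ ($T = \left(13555 - 874\right) - 23 = 12681 - 23 = 12658$)
$\left(T + q\right) \left(x{\left(220 \right)} - 22233\right) = \left(12658 - 915\right) \left(\frac{1}{175} - 22233\right) = 11743 \left(- \frac{3890774}{175}\right) = - \frac{45689359082}{175}$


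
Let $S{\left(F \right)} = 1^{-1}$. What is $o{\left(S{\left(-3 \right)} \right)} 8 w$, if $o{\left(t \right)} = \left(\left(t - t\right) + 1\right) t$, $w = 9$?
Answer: $72$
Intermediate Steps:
$S{\left(F \right)} = 1$
$o{\left(t \right)} = t$ ($o{\left(t \right)} = \left(0 + 1\right) t = 1 t = t$)
$o{\left(S{\left(-3 \right)} \right)} 8 w = 1 \cdot 8 \cdot 9 = 8 \cdot 9 = 72$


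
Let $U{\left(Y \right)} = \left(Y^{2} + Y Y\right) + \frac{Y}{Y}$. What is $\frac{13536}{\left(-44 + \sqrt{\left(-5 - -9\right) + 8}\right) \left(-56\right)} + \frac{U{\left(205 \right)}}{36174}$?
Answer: $\frac{318756735}{40599286} + \frac{846 \sqrt{3}}{3367} \approx 8.2865$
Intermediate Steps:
$U{\left(Y \right)} = 1 + 2 Y^{2}$ ($U{\left(Y \right)} = \left(Y^{2} + Y^{2}\right) + 1 = 2 Y^{2} + 1 = 1 + 2 Y^{2}$)
$\frac{13536}{\left(-44 + \sqrt{\left(-5 - -9\right) + 8}\right) \left(-56\right)} + \frac{U{\left(205 \right)}}{36174} = \frac{13536}{\left(-44 + \sqrt{\left(-5 - -9\right) + 8}\right) \left(-56\right)} + \frac{1 + 2 \cdot 205^{2}}{36174} = \frac{13536}{\left(-44 + \sqrt{\left(-5 + 9\right) + 8}\right) \left(-56\right)} + \left(1 + 2 \cdot 42025\right) \frac{1}{36174} = \frac{13536}{\left(-44 + \sqrt{4 + 8}\right) \left(-56\right)} + \left(1 + 84050\right) \frac{1}{36174} = \frac{13536}{\left(-44 + \sqrt{12}\right) \left(-56\right)} + 84051 \cdot \frac{1}{36174} = \frac{13536}{\left(-44 + 2 \sqrt{3}\right) \left(-56\right)} + \frac{28017}{12058} = \frac{13536}{2464 - 112 \sqrt{3}} + \frac{28017}{12058} = \frac{28017}{12058} + \frac{13536}{2464 - 112 \sqrt{3}}$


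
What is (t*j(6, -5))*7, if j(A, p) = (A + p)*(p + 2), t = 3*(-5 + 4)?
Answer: 63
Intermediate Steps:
t = -3 (t = 3*(-1) = -3)
j(A, p) = (2 + p)*(A + p) (j(A, p) = (A + p)*(2 + p) = (2 + p)*(A + p))
(t*j(6, -5))*7 = -3*((-5)**2 + 2*6 + 2*(-5) + 6*(-5))*7 = -3*(25 + 12 - 10 - 30)*7 = -3*(-3)*7 = 9*7 = 63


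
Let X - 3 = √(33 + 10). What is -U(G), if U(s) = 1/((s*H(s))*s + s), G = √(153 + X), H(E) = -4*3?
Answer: 1/(1872 - √(156 + √43) + 12*√43) ≈ 0.00051601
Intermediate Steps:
H(E) = -12
X = 3 + √43 (X = 3 + √(33 + 10) = 3 + √43 ≈ 9.5574)
G = √(156 + √43) (G = √(153 + (3 + √43)) = √(156 + √43) ≈ 12.750)
U(s) = 1/(s - 12*s²) (U(s) = 1/((s*(-12))*s + s) = 1/((-12*s)*s + s) = 1/(-12*s² + s) = 1/(s - 12*s²))
-U(G) = -1/((√(156 + √43))*(1 - 12*√(156 + √43))) = -1/(√(156 + √43)*(1 - 12*√(156 + √43))) = -1/((1 - 12*√(156 + √43))*√(156 + √43))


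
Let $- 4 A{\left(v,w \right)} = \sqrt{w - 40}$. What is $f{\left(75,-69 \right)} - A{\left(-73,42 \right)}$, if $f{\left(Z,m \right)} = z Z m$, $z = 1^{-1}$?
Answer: $-5175 + \frac{\sqrt{2}}{4} \approx -5174.6$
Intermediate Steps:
$z = 1$
$A{\left(v,w \right)} = - \frac{\sqrt{-40 + w}}{4}$ ($A{\left(v,w \right)} = - \frac{\sqrt{w - 40}}{4} = - \frac{\sqrt{-40 + w}}{4}$)
$f{\left(Z,m \right)} = Z m$ ($f{\left(Z,m \right)} = 1 Z m = Z m$)
$f{\left(75,-69 \right)} - A{\left(-73,42 \right)} = 75 \left(-69\right) - - \frac{\sqrt{-40 + 42}}{4} = -5175 - - \frac{\sqrt{2}}{4} = -5175 + \frac{\sqrt{2}}{4}$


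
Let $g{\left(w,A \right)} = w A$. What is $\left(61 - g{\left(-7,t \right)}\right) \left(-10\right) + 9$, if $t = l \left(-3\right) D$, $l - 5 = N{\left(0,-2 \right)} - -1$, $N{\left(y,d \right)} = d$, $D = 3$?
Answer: $1919$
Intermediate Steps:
$l = 4$ ($l = 5 - 1 = 4$)
$t = -36$ ($t = 4 \left(-3\right) 3 = \left(-12\right) 3 = -36$)
$g{\left(w,A \right)} = A w$
$\left(61 - g{\left(-7,t \right)}\right) \left(-10\right) + 9 = \left(61 - \left(-36\right) \left(-7\right)\right) \left(-10\right) + 9 = \left(61 - 252\right) \left(-10\right) + 9 = \left(-191\right) \left(-10\right) + 9 = 1910 + 9 = 1919$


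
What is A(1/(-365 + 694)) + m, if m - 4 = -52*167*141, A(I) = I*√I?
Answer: -1224440 + √329/108241 ≈ -1.2244e+6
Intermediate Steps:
A(I) = I^(3/2)
m = -1224440 (m = 4 - 52*167*141 = 4 - 8684*141 = 4 - 1224444 = -1224440)
A(1/(-365 + 694)) + m = (1/(-365 + 694))^(3/2) - 1224440 = (1/329)^(3/2) - 1224440 = √329/108241 - 1224440 = -1224440 + √329/108241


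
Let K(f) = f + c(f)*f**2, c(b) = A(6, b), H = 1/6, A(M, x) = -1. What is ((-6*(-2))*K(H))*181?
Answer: 905/3 ≈ 301.67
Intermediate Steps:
H = 1/6 ≈ 0.16667
c(b) = -1
K(f) = f - f**2
((-6*(-2))*K(H))*181 = ((-6*(-2))*((1 - 1*1/6)/6))*181 = (12*((1 - 1/6)/6))*181 = (12*((1/6)*(5/6)))*181 = (12*(5/36))*181 = (5/3)*181 = 905/3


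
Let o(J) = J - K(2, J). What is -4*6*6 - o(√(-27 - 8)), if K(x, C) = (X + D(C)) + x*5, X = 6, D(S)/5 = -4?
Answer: -148 - I*√35 ≈ -148.0 - 5.9161*I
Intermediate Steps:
D(S) = -20 (D(S) = 5*(-4) = -20)
K(x, C) = -14 + 5*x (K(x, C) = (6 - 20) + x*5 = -14 + 5*x)
o(J) = 4 + J (o(J) = J - (-14 + 5*2) = J - (-14 + 10) = J - 1*(-4) = J + 4 = 4 + J)
-4*6*6 - o(√(-27 - 8)) = -4*6*6 - (4 + √(-27 - 8)) = -24*6 - (4 + √(-35)) = -144 - (4 + I*√35) = -144 + (-4 - I*√35) = -148 - I*√35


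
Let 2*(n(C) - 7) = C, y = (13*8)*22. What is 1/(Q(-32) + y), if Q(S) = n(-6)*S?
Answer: 1/2160 ≈ 0.00046296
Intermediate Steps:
y = 2288 (y = 104*22 = 2288)
n(C) = 7 + C/2
Q(S) = 4*S (Q(S) = (7 + (½)*(-6))*S = (7 - 3)*S = 4*S)
1/(Q(-32) + y) = 1/(4*(-32) + 2288) = 1/(-128 + 2288) = 1/2160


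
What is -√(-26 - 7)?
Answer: -I*√33 ≈ -5.7446*I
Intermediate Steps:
-√(-26 - 7) = -√(-33) = -I*√33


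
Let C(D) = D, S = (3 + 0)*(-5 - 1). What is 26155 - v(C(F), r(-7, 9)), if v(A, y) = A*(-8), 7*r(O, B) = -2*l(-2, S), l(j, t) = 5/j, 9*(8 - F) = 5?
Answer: 235931/9 ≈ 26215.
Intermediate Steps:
S = -18 (S = 3*(-6) = -18)
F = 67/9 (F = 8 - ⅑*5 = 8 - 5/9 = 67/9 ≈ 7.4444)
r(O, B) = 5/7 (r(O, B) = (-10/(-2))/7 = (-10*(-1)/2)/7 = (-2*(-5/2))/7 = (⅐)*5 = 5/7)
v(A, y) = -8*A
26155 - v(C(F), r(-7, 9)) = 26155 - (-8)*67/9 = 26155 - 1*(-536/9) = 26155 + 536/9 = 235931/9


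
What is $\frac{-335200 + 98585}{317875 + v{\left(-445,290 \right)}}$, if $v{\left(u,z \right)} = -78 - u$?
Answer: $- \frac{236615}{318242} \approx -0.74351$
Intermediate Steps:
$\frac{-335200 + 98585}{317875 + v{\left(-445,290 \right)}} = \frac{-335200 + 98585}{317875 - -367} = - \frac{236615}{317875 + \left(-78 + 445\right)} = - \frac{236615}{317875 + 367} = - \frac{236615}{318242}$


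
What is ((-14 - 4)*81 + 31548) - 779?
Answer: 29311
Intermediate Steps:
((-14 - 4)*81 + 31548) - 779 = (-18*81 + 31548) - 779 = (-1458 + 31548) - 779 = 30090 - 779 = 29311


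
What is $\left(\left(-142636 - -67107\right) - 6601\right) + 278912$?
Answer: $196782$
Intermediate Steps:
$\left(\left(-142636 - -67107\right) - 6601\right) + 278912 = \left(\left(-142636 + 67107\right) - 6601\right) + 278912 = \left(-75529 - 6601\right) + 278912 = -82130 + 278912 = 196782$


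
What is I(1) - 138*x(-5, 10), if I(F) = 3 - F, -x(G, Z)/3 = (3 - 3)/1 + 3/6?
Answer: 209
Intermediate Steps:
x(G, Z) = -3/2 (x(G, Z) = -3*((3 - 3)/1 + 3/6) = -3*(0*1 + 3*(⅙)) = -3*(0 + ½) = -3*½ = -3/2)
I(1) - 138*x(-5, 10) = (3 - 1*1) - 138*(-3/2) = (3 - 1) + 207 = 2 + 207 = 209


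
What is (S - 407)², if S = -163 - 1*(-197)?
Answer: 139129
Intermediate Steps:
S = 34 (S = -163 + 197 = 34)
(S - 407)² = (34 - 407)² = (-373)² = 139129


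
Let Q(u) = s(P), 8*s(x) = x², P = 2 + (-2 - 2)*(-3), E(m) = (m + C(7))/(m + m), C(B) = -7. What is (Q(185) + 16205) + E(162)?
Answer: 5258513/324 ≈ 16230.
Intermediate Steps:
E(m) = (-7 + m)/(2*m) (E(m) = (m - 7)/(m + m) = (-7 + m)/((2*m)) = (-7 + m)*(1/(2*m)) = (-7 + m)/(2*m))
P = 14 (P = 2 - 4*(-3) = 2 + 12 = 14)
s(x) = x²/8
Q(u) = 49/2 (Q(u) = (⅛)*14² = (⅛)*196 = 49/2)
(Q(185) + 16205) + E(162) = (49/2 + 16205) + (½)*(-7 + 162)/162 = 32459/2 + (½)*(1/162)*155 = 32459/2 + 155/324 = 5258513/324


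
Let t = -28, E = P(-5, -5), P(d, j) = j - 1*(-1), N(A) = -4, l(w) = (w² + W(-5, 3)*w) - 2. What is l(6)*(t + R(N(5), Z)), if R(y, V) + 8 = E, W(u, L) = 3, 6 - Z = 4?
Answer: -2080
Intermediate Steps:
Z = 2 (Z = 6 - 1*4 = 6 - 4 = 2)
l(w) = -2 + w² + 3*w (l(w) = (w² + 3*w) - 2 = -2 + w² + 3*w)
P(d, j) = 1 + j (P(d, j) = j + 1 = 1 + j)
E = -4 (E = 1 - 5 = -4)
R(y, V) = -12 (R(y, V) = -8 - 4 = -12)
l(6)*(t + R(N(5), Z)) = (-2 + 6² + 3*6)*(-28 - 12) = (-2 + 36 + 18)*(-40) = 52*(-40) = -2080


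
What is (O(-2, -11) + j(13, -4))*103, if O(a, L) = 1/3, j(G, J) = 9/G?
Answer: 4120/39 ≈ 105.64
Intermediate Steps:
O(a, L) = 1/3
(O(-2, -11) + j(13, -4))*103 = (1/3 + 9/13)*103 = (40/39)*103 = 4120/39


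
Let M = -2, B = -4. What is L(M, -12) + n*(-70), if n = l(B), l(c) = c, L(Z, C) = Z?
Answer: 278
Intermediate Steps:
n = -4
L(M, -12) + n*(-70) = -2 - 4*(-70) = -2 + 280 = 278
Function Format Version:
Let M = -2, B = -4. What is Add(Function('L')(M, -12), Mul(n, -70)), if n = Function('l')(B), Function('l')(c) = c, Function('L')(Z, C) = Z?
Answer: 278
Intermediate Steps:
n = -4
Add(Function('L')(M, -12), Mul(n, -70)) = Add(-2, Mul(-4, -70)) = Add(-2, 280) = 278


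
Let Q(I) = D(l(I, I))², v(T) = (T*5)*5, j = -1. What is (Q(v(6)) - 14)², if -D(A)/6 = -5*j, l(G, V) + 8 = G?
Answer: 784996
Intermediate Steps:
v(T) = 25*T (v(T) = (5*T)*5 = 25*T)
l(G, V) = -8 + G
D(A) = -30 (D(A) = -(-30)*(-1) = -6*5 = -30)
Q(I) = 900 (Q(I) = (-30)² = 900)
(Q(v(6)) - 14)² = (900 - 14)² = 886² = 784996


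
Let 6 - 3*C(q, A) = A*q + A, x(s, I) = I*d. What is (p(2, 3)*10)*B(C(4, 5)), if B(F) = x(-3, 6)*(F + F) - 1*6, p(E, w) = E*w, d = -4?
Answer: 17880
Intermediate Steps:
x(s, I) = -4*I (x(s, I) = I*(-4) = -4*I)
C(q, A) = 2 - A/3 - A*q/3 (C(q, A) = 2 - (A*q + A)/3 = 2 - (A + A*q)/3 = 2 + (-A/3 - A*q/3) = 2 - A/3 - A*q/3)
B(F) = -6 - 48*F (B(F) = (-4*6)*(F + F) - 1*6 = -48*F - 6 = -6 - 48*F)
(p(2, 3)*10)*B(C(4, 5)) = ((2*3)*10)*(-6 - 48*(2 - ⅓*5 - ⅓*5*4)) = (6*10)*(-6 - 48*(2 - 5/3 - 20/3)) = 60*(-6 - 48*(-19/3)) = 60*(-6 + 304) = 60*298 = 17880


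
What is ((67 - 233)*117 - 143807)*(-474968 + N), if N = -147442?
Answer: 101595361890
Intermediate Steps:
((67 - 233)*117 - 143807)*(-474968 + N) = ((67 - 233)*117 - 143807)*(-474968 - 147442) = (-166*117 - 143807)*(-622410) = (-19422 - 143807)*(-622410) = -163229*(-622410) = 101595361890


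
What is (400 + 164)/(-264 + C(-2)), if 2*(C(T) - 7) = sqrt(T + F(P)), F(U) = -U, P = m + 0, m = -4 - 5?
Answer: -193264/88063 - 376*sqrt(7)/88063 ≈ -2.2059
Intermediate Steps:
m = -9
P = -9 (P = -9 + 0 = -9)
C(T) = 7 + sqrt(9 + T)/2 (C(T) = 7 + sqrt(T - 1*(-9))/2 = 7 + sqrt(T + 9)/2 = 7 + sqrt(9 + T)/2)
(400 + 164)/(-264 + C(-2)) = (400 + 164)/(-264 + (7 + sqrt(9 - 2)/2)) = 564/(-264 + (7 + sqrt(7)/2)) = 564/(-257 + sqrt(7)/2)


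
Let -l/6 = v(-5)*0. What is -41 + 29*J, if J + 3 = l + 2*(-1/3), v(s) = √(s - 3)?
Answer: -442/3 ≈ -147.33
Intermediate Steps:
v(s) = √(-3 + s)
l = 0 (l = -6*√(-3 - 5)*0 = -6*√(-8)*0 = -6*2*I*√2*0 = -6*0 = 0)
J = -11/3 (J = -3 + (0 + 2*(-1/3)) = -3 + (0 + 2*(-1*⅓)) = -3 + (0 + 2*(-⅓)) = -3 + (0 - ⅔) = -3 - ⅔ = -11/3 ≈ -3.6667)
-41 + 29*J = -41 + 29*(-11/3) = -41 - 319/3 = -442/3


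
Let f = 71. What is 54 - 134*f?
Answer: -9460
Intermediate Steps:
54 - 134*f = 54 - 134*71 = 54 - 9514 = -9460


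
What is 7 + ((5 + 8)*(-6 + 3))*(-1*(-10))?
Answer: -383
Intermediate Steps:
7 + ((5 + 8)*(-6 + 3))*(-1*(-10)) = 7 + (13*(-3))*10 = 7 - 39*10 = 7 - 390 = -383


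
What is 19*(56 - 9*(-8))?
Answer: 2432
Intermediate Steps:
19*(56 - 9*(-8)) = 19*(56 + 72) = 19*128 = 2432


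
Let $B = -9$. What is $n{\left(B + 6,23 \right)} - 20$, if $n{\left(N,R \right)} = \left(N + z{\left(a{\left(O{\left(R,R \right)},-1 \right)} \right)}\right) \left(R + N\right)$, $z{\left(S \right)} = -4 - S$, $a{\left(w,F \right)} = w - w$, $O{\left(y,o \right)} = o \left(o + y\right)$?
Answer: $-160$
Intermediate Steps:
$a{\left(w,F \right)} = 0$
$n{\left(N,R \right)} = \left(-4 + N\right) \left(N + R\right)$ ($n{\left(N,R \right)} = \left(N - 4\right) \left(R + N\right) = \left(N + \left(-4 + 0\right)\right) \left(N + R\right) = \left(N - 4\right) \left(N + R\right) = \left(-4 + N\right) \left(N + R\right)$)
$n{\left(B + 6,23 \right)} - 20 = \left(\left(-9 + 6\right)^{2} - 4 \left(-9 + 6\right) - 92 + \left(-9 + 6\right) 23\right) - 20 = \left(\left(-3\right)^{2} - -12 - 92 - 69\right) - 20 = \left(9 + 12 - 92 - 69\right) - 20 = -140 - 20 = -160$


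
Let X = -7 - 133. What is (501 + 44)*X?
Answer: -76300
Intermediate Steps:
X = -140
(501 + 44)*X = (501 + 44)*(-140) = 545*(-140) = -76300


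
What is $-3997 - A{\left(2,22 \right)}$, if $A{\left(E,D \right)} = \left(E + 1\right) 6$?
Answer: $-4015$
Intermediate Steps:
$A{\left(E,D \right)} = 6 + 6 E$ ($A{\left(E,D \right)} = \left(1 + E\right) 6 = 6 + 6 E$)
$-3997 - A{\left(2,22 \right)} = -3997 - \left(6 + 6 \cdot 2\right) = -3997 - \left(6 + 12\right) = -3997 - 18 = -4015$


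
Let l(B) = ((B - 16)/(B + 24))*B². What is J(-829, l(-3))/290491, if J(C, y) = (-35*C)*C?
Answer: -24053435/290491 ≈ -82.803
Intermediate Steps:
l(B) = B²*(-16 + B)/(24 + B) (l(B) = ((-16 + B)/(24 + B))*B² = B²*(-16 + B)/(24 + B))
J(C, y) = -35*C²
J(-829, l(-3))/290491 = -35*(-829)²/290491 = -35*687241*(1/290491) = -24053435*1/290491 = -24053435/290491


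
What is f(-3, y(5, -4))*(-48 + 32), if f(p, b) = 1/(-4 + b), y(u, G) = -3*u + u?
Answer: 8/7 ≈ 1.1429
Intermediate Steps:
y(u, G) = -2*u
f(-3, y(5, -4))*(-48 + 32) = (-48 + 32)/(-4 - 2*5) = -16/(-4 - 10) = -16/(-14) = -1/14*(-16) = 8/7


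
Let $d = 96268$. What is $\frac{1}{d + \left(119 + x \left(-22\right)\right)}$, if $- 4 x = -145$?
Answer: $\frac{2}{191179} \approx 1.0461 \cdot 10^{-5}$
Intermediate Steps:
$x = \frac{145}{4}$ ($x = \left(- \frac{1}{4}\right) \left(-145\right) = \frac{145}{4} \approx 36.25$)
$\frac{1}{d + \left(119 + x \left(-22\right)\right)} = \frac{1}{96268 + \left(119 + \frac{145}{4} \left(-22\right)\right)} = \frac{1}{96268 + \left(119 - \frac{1595}{2}\right)} = \frac{1}{96268 - \frac{1357}{2}} = \frac{1}{\frac{191179}{2}} = \frac{2}{191179}$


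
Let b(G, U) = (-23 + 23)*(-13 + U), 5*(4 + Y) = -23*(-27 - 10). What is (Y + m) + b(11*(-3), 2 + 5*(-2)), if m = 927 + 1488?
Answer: 12906/5 ≈ 2581.2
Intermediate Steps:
m = 2415
Y = 831/5 (Y = -4 + (-23*(-27 - 10))/5 = -4 + (-23*(-37))/5 = -4 + (⅕)*851 = -4 + 851/5 = 831/5 ≈ 166.20)
b(G, U) = 0 (b(G, U) = 0*(-13 + U) = 0)
(Y + m) + b(11*(-3), 2 + 5*(-2)) = (831/5 + 2415) + 0 = 12906/5 + 0 = 12906/5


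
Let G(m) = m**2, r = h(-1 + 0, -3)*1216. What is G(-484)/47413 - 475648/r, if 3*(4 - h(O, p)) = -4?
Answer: -123238303/1801694 ≈ -68.401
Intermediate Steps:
h(O, p) = 16/3 (h(O, p) = 4 - 1/3*(-4) = 4 + 4/3 = 16/3)
r = 19456/3 (r = (16/3)*1216 = 19456/3 ≈ 6485.3)
G(-484)/47413 - 475648/r = (-484)**2/47413 - 475648/19456/3 = 234256*(1/47413) - 475648*3/19456 = 234256/47413 - 2787/38 = -123238303/1801694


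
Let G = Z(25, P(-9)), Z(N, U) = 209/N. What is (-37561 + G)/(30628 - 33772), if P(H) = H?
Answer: 117352/9825 ≈ 11.944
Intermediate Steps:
G = 209/25 ≈ 8.3600
(-37561 + G)/(30628 - 33772) = (-37561 + 209/25)/(30628 - 33772) = -938816/25/(-3144) = -938816/25*(-1/3144) = 117352/9825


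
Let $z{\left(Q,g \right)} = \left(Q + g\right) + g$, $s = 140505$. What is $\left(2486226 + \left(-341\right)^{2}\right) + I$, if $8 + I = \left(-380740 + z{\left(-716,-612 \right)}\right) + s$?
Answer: $2360324$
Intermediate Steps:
$z{\left(Q,g \right)} = Q + 2 g$
$I = -242183$ ($I = -8 + \left(\left(-380740 + \left(-716 + 2 \left(-612\right)\right)\right) + 140505\right) = -8 + \left(\left(-380740 - 1940\right) + 140505\right) = -8 + \left(-382680 + 140505\right) = -8 - 242175 = -242183$)
$\left(2486226 + \left(-341\right)^{2}\right) + I = \left(2486226 + \left(-341\right)^{2}\right) - 242183 = \left(2486226 + 116281\right) - 242183 = 2602507 - 242183 = 2360324$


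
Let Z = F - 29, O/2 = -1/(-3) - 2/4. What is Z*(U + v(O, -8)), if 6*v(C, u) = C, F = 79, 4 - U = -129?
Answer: 59825/9 ≈ 6647.2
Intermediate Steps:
U = 133 (U = 4 - 1*(-129) = 4 + 129 = 133)
O = -1/3 (O = 2*(-1/(-3) - 2/4) = 2*(-1*(-1/3) - 2*1/4) = 2*(1/3 - 1/2) = 2*(-1/6) = -1/3 ≈ -0.33333)
v(C, u) = C/6
Z = 50 (Z = 79 - 29 = 50)
Z*(U + v(O, -8)) = 50*(133 + (1/6)*(-1/3)) = 50*(133 - 1/18) = 50*(2393/18) = 59825/9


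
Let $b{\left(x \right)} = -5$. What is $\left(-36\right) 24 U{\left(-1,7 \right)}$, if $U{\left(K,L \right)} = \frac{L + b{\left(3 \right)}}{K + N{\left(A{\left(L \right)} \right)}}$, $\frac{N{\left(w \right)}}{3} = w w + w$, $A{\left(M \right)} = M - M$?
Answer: $1728$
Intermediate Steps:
$A{\left(M \right)} = 0$
$N{\left(w \right)} = 3 w + 3 w^{2}$ ($N{\left(w \right)} = 3 \left(w w + w\right) = 3 \left(w^{2} + w\right) = 3 \left(w + w^{2}\right) = 3 w + 3 w^{2}$)
$U{\left(K,L \right)} = \frac{-5 + L}{K}$ ($U{\left(K,L \right)} = \frac{L - 5}{K + 3 \cdot 0 \left(1 + 0\right)} = \frac{-5 + L}{K + 3 \cdot 0 \cdot 1} = \frac{-5 + L}{K + 0} = \frac{-5 + L}{K}$)
$\left(-36\right) 24 U{\left(-1,7 \right)} = \left(-36\right) 24 \frac{-5 + 7}{-1} = - 864 \left(\left(-1\right) 2\right) = \left(-864\right) \left(-2\right) = 1728$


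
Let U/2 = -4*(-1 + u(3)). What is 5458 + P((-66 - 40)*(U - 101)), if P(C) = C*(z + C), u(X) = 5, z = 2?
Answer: 198787258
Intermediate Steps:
U = -32 (U = 2*(-4*(-1 + 5)) = 2*(-4*4) = 2*(-16) = -32)
P(C) = C*(2 + C)
5458 + P((-66 - 40)*(U - 101)) = 5458 + ((-66 - 40)*(-32 - 101))*(2 + (-66 - 40)*(-32 - 101)) = 5458 + (-106*(-133))*(2 - 106*(-133)) = 5458 + 14098*(2 + 14098) = 5458 + 14098*14100 = 5458 + 198781800 = 198787258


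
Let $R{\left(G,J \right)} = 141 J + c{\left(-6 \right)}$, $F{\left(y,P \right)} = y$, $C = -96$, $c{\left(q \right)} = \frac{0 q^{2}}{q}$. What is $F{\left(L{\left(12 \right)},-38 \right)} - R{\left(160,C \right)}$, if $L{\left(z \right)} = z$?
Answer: $13548$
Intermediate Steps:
$c{\left(q \right)} = 0$ ($c{\left(q \right)} = \frac{0}{q} = 0$)
$R{\left(G,J \right)} = 141 J$ ($R{\left(G,J \right)} = 141 J + 0 = 141 J$)
$F{\left(L{\left(12 \right)},-38 \right)} - R{\left(160,C \right)} = 12 - 141 \left(-96\right) = 12 - -13536 = 12 + 13536 = 13548$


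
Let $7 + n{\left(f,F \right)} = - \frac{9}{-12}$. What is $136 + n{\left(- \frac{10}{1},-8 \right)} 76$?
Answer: $-339$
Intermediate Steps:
$n{\left(f,F \right)} = - \frac{25}{4}$ ($n{\left(f,F \right)} = -7 - \frac{9}{-12} = -7 - - \frac{3}{4} = -7 + \frac{3}{4} = - \frac{25}{4}$)
$136 + n{\left(- \frac{10}{1},-8 \right)} 76 = 136 - 475 = -339$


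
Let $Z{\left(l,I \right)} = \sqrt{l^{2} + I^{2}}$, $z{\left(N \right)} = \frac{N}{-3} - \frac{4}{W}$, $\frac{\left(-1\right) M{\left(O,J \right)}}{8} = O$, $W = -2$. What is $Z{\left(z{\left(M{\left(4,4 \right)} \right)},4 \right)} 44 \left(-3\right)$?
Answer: $- 88 \sqrt{397} \approx -1753.4$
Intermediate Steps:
$M{\left(O,J \right)} = - 8 O$
$z{\left(N \right)} = 2 - \frac{N}{3}$ ($z{\left(N \right)} = \frac{N}{-3} - \frac{4}{-2} = N \left(- \frac{1}{3}\right) - -2 = - \frac{N}{3} + 2 = 2 - \frac{N}{3}$)
$Z{\left(l,I \right)} = \sqrt{I^{2} + l^{2}}$
$Z{\left(z{\left(M{\left(4,4 \right)} \right)},4 \right)} 44 \left(-3\right) = \sqrt{4^{2} + \left(2 - \frac{\left(-8\right) 4}{3}\right)^{2}} \cdot 44 \left(-3\right) = \sqrt{16 + \left(2 - - \frac{32}{3}\right)^{2}} \cdot 44 \left(-3\right) = \sqrt{16 + \left(2 + \frac{32}{3}\right)^{2}} \cdot 44 \left(-3\right) = \sqrt{16 + \left(\frac{38}{3}\right)^{2}} \cdot 44 \left(-3\right) = \sqrt{16 + \frac{1444}{9}} \cdot 44 \left(-3\right) = \sqrt{\frac{1588}{9}} \cdot 44 \left(-3\right) = \frac{2 \sqrt{397}}{3} \cdot 44 \left(-3\right) = \frac{88 \sqrt{397}}{3} \left(-3\right) = - 88 \sqrt{397}$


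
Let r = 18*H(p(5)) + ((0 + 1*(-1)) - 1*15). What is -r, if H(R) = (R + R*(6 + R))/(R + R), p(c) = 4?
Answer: -83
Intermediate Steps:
H(R) = (R + R*(6 + R))/(2*R) (H(R) = (R + R*(6 + R))/((2*R)) = (R + R*(6 + R))*(1/(2*R)) = (R + R*(6 + R))/(2*R))
r = 83 (r = 18*(7/2 + (½)*4) + ((0 + 1*(-1)) - 1*15) = 18*(7/2 + 2) + ((0 - 1) - 15) = 18*(11/2) + (-1 - 15) = 99 - 16 = 83)
-r = -1*83 = -83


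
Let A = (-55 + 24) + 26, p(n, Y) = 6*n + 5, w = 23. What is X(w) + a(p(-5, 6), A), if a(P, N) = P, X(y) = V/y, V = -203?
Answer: -778/23 ≈ -33.826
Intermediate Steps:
p(n, Y) = 5 + 6*n
X(y) = -203/y
A = -5 (A = -31 + 26 = -5)
X(w) + a(p(-5, 6), A) = -203/23 + (5 + 6*(-5)) = -203*1/23 + (5 - 30) = -203/23 - 25 = -778/23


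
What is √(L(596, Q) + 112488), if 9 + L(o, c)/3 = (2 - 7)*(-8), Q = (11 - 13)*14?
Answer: 3*√12509 ≈ 335.53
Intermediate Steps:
Q = -28 (Q = -2*14 = -28)
L(o, c) = 93 (L(o, c) = -27 + 3*((2 - 7)*(-8)) = -27 + 3*(-5*(-8)) = -27 + 3*40 = -27 + 120 = 93)
√(L(596, Q) + 112488) = √(93 + 112488) = √112581 = 3*√12509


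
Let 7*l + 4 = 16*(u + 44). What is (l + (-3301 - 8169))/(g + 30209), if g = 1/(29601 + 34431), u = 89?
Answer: -5005125312/13540398823 ≈ -0.36964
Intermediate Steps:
g = 1/64032 ≈ 1.5617e-5
l = 2124/7 (l = -4/7 + (16*(89 + 44))/7 = -4/7 + (16*133)/7 = -4/7 + (⅐)*2128 = -4/7 + 304 = 2124/7 ≈ 303.43)
(l + (-3301 - 8169))/(g + 30209) = (2124/7 + (-3301 - 8169))/(1/64032 + 30209) = (2124/7 - 11470)/(1934342689/64032) = -78166/7*64032/1934342689 = -5005125312/13540398823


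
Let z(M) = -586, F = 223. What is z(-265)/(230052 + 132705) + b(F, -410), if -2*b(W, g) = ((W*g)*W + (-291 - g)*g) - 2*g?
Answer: 3706807010924/362757 ≈ 1.0218e+7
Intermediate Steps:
b(W, g) = g - g*W**2/2 - g*(-291 - g)/2 (b(W, g) = -(((W*g)*W + (-291 - g)*g) - 2*g)/2 = -((g*W**2 + g*(-291 - g)) - 2*g)/2 = -(-2*g + g*W**2 + g*(-291 - g))/2 = g - g*W**2/2 - g*(-291 - g)/2)
z(-265)/(230052 + 132705) + b(F, -410) = -586/(230052 + 132705) + (1/2)*(-410)*(293 - 410 - 1*223**2) = -586/362757 + (1/2)*(-410)*(293 - 410 - 1*49729) = -586*1/362757 + (1/2)*(-410)*(293 - 410 - 49729) = -586/362757 + (1/2)*(-410)*(-49846) = -586/362757 + 10218430 = 3706807010924/362757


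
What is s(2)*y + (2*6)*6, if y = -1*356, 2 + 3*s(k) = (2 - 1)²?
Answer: 572/3 ≈ 190.67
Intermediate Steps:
s(k) = -⅓ (s(k) = -⅔ + (2 - 1)²/3 = -⅔ + (⅓)*1² = -⅔ + (⅓)*1 = -⅔ + ⅓ = -⅓)
y = -356
s(2)*y + (2*6)*6 = -⅓*(-356) + (2*6)*6 = 356/3 + 12*6 = 356/3 + 72 = 572/3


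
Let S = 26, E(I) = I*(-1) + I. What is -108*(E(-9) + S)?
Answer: -2808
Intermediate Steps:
E(I) = 0 (E(I) = -I + I = 0)
-108*(E(-9) + S) = -108*(0 + 26) = -108*26 = -2808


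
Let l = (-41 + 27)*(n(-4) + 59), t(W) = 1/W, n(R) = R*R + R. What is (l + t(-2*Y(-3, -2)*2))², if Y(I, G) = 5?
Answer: 395254161/400 ≈ 9.8814e+5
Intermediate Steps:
n(R) = R + R² (n(R) = R² + R = R + R²)
l = -994 (l = (-41 + 27)*(-4*(1 - 4) + 59) = -14*(-4*(-3) + 59) = -14*(12 + 59) = -14*71 = -994)
(l + t(-2*Y(-3, -2)*2))² = (-994 + 1/(-2*5*2))² = (-994 + 1/(-10*2))² = (-994 + 1/(-20))² = (-994 - 1/20)² = (-19881/20)² = 395254161/400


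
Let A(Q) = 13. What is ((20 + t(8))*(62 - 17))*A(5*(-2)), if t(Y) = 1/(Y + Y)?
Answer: 187785/16 ≈ 11737.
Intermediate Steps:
t(Y) = 1/(2*Y)
((20 + t(8))*(62 - 17))*A(5*(-2)) = ((20 + (1/2)/8)*(62 - 17))*13 = ((20 + (1/2)*(1/8))*45)*13 = ((20 + 1/16)*45)*13 = ((321/16)*45)*13 = (14445/16)*13 = 187785/16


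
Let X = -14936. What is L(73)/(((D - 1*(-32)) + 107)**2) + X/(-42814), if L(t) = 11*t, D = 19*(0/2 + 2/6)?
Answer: 1574345317/4069385072 ≈ 0.38688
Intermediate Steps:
D = 19/3 (D = 19*(0*(1/2) + 2*(1/6)) = 19*(0 + 1/3) = 19*(1/3) = 19/3 ≈ 6.3333)
L(73)/(((D - 1*(-32)) + 107)**2) + X/(-42814) = (11*73)/(((19/3 - 1*(-32)) + 107)**2) - 14936/(-42814) = 803/(((19/3 + 32) + 107)**2) - 14936*(-1/42814) = 803/((115/3 + 107)**2) + 7468/21407 = 803/((436/3)**2) + 7468/21407 = 803/(190096/9) + 7468/21407 = 803*(9/190096) + 7468/21407 = 7227/190096 + 7468/21407 = 1574345317/4069385072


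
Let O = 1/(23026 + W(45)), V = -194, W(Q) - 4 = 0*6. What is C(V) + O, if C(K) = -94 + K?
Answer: -6632639/23030 ≈ -288.00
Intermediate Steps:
W(Q) = 4 (W(Q) = 4 + 0*6 = 4 + 0 = 4)
O = 1/23030 (O = 1/(23026 + 4) = 1/23030 ≈ 4.3422e-5)
C(V) + O = (-94 - 194) + 1/23030 = -288 + 1/23030 = -6632639/23030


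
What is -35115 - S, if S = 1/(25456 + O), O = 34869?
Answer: -2118312376/60325 ≈ -35115.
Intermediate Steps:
S = 1/60325 (S = 1/(25456 + 34869) = 1/60325 ≈ 1.6577e-5)
-35115 - S = -35115 - 1*1/60325 = -35115 - 1/60325 = -2118312376/60325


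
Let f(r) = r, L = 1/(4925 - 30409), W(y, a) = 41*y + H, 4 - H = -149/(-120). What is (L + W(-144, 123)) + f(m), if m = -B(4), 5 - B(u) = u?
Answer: -4512381829/764520 ≈ -5902.2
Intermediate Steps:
B(u) = 5 - u
H = 331/120 (H = 4 - (-149)/(-120) = 4 - (-149)*(-1)/120 = 4 - 1*149/120 = 4 - 149/120 = 331/120 ≈ 2.7583)
m = -1 (m = -(5 - 1*4) = -(5 - 4) = -1*1 = -1)
W(y, a) = 331/120 + 41*y (W(y, a) = 41*y + 331/120 = 331/120 + 41*y)
L = -1/25484 (L = 1/(-25484) = -1/25484 ≈ -3.9240e-5)
(L + W(-144, 123)) + f(m) = (-1/25484 + (331/120 + 41*(-144))) - 1 = (-1/25484 + (331/120 - 5904)) - 1 = (-1/25484 - 708149/120) - 1 = -4511617309/764520 - 1 = -4512381829/764520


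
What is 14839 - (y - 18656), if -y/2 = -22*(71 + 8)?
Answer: 30019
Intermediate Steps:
y = 3476 (y = -(-44)*(71 + 8) = -(-44)*79 = -2*(-1738) = 3476)
14839 - (y - 18656) = 14839 - (3476 - 18656) = 14839 - 1*(-15180) = 14839 + 15180 = 30019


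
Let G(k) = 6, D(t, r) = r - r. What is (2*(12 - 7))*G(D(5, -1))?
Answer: 60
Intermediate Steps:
D(t, r) = 0
(2*(12 - 7))*G(D(5, -1)) = (2*(12 - 7))*6 = (2*5)*6 = 10*6 = 60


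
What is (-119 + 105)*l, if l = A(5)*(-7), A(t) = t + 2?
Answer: 686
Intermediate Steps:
A(t) = 2 + t
l = -49 (l = (2 + 5)*(-7) = 7*(-7) = -49)
(-119 + 105)*l = (-119 + 105)*(-49) = -14*(-49) = 686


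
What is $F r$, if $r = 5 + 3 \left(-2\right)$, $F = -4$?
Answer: $4$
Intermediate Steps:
$r = -1$ ($r = 5 - 6 = -1$)
$F r = \left(-4\right) \left(-1\right) = 4$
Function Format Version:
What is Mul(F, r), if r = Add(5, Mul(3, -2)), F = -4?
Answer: 4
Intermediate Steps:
r = -1 (r = Add(5, -6) = -1)
Mul(F, r) = Mul(-4, -1) = 4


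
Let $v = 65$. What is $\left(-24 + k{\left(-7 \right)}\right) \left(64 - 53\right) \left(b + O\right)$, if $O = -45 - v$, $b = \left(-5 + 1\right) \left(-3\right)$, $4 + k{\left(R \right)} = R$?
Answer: $37730$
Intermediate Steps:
$k{\left(R \right)} = -4 + R$
$b = 12$ ($b = \left(-4\right) \left(-3\right) = 12$)
$O = -110$ ($O = -45 - 65 = -110$)
$\left(-24 + k{\left(-7 \right)}\right) \left(64 - 53\right) \left(b + O\right) = \left(-24 - 11\right) \left(64 - 53\right) \left(12 - 110\right) = \left(-24 - 11\right) 11 \left(-98\right) = \left(-35\right) 11 \left(-98\right) = \left(-385\right) \left(-98\right) = 37730$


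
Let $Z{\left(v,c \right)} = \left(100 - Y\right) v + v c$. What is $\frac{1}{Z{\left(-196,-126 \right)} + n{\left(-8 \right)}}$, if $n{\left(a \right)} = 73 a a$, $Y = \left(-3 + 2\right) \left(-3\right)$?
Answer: $\frac{1}{10356} \approx 9.6562 \cdot 10^{-5}$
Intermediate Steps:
$Y = 3$ ($Y = \left(-1\right) \left(-3\right) = 3$)
$n{\left(a \right)} = 73 a^{2}$
$Z{\left(v,c \right)} = 97 v + c v$ ($Z{\left(v,c \right)} = \left(100 - 3\right) v + v c = \left(100 - 3\right) v + c v = 97 v + c v$)
$\frac{1}{Z{\left(-196,-126 \right)} + n{\left(-8 \right)}} = \frac{1}{- 196 \left(97 - 126\right) + 73 \left(-8\right)^{2}} = \frac{1}{\left(-196\right) \left(-29\right) + 73 \cdot 64} = \frac{1}{5684 + 4672} = \frac{1}{10356}$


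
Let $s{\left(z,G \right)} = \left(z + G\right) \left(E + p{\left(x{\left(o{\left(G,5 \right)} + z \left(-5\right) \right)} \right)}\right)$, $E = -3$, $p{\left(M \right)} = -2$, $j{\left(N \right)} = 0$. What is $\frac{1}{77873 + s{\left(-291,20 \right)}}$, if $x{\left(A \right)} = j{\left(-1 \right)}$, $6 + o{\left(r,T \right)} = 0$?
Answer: $\frac{1}{79228} \approx 1.2622 \cdot 10^{-5}$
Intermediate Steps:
$o{\left(r,T \right)} = -6$ ($o{\left(r,T \right)} = -6 + 0 = -6$)
$x{\left(A \right)} = 0$
$s{\left(z,G \right)} = - 5 G - 5 z$ ($s{\left(z,G \right)} = \left(z + G\right) \left(-3 - 2\right) = \left(G + z\right) \left(-5\right) = - 5 G - 5 z$)
$\frac{1}{77873 + s{\left(-291,20 \right)}} = \frac{1}{77873 - -1355} = \frac{1}{77873 + \left(-100 + 1455\right)} = \frac{1}{77873 + 1355} = \frac{1}{79228}$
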